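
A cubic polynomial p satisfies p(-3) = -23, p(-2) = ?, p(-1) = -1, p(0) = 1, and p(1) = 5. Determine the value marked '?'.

-7

The 4 known points determine the degree-3 polynomial uniquely.
Write p(n) = an^3 + bn^2 + cn + d. Substituting each data point gives a linear system:
  -27a + 9b - 3c + d = -23
  -a + b - c + d = -1
  d = 1
  a + b + c + d = 5
Solving the system yields a = 1, b = 1, c = 2, d = 1.
So p(n) = n^3 + n^2 + 2n + 1.
Then p(-2) = -7.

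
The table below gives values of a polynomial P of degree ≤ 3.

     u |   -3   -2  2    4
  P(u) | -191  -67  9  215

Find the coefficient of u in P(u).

-1

Write P(u) = au^3 + bu^2 + cu + d. Substituting each data point gives a linear system:
  -27a + 9b - 3c + d = -191
  -8a + 4b - 2c + d = -67
  8a + 4b + 2c + d = 9
  64a + 16b + 4c + d = 215
Solving the system yields a = 5, b = -6, c = -1, d = -5.
So P(u) = 5u^3 - 6u^2 - u - 5.
The coefficient of u is -1.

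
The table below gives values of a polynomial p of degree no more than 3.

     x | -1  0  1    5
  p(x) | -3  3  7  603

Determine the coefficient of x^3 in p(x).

Write p(x) = ax^3 + bx^2 + cx + d. Substituting each data point gives a linear system:
  -a + b - c + d = -3
  d = 3
  a + b + c + d = 7
  125a + 25b + 5c + d = 603
Solving the system yields a = 5, b = -1, c = 0, d = 3.
So p(x) = 5x^3 - x^2 + 3.
The leading coefficient is 5.

5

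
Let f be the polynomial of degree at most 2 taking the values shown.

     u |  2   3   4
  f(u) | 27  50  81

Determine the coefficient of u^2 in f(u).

Write f(u) = au^2 + bu + c. Substituting each data point gives a linear system:
  4a + 2b + c = 27
  9a + 3b + c = 50
  16a + 4b + c = 81
Solving the system yields a = 4, b = 3, c = 5.
So f(u) = 4u^2 + 3u + 5.
The leading coefficient is 4.

4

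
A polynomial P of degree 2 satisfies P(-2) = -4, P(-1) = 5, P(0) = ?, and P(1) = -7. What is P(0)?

4

The 3 known points determine the degree-2 polynomial uniquely.
Write P(s) = as^2 + bs + c. Substituting each data point gives a linear system:
  4a - 2b + c = -4
  a - b + c = 5
  a + b + c = -7
Solving the system yields a = -5, b = -6, c = 4.
So P(s) = -5s^2 - 6s + 4.
Then P(0) = 4.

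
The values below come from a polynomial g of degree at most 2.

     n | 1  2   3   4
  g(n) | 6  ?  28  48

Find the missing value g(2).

The 3 known points determine the degree-2 polynomial uniquely.
Write g(n) = an^2 + bn + c. Substituting each data point gives a linear system:
  a + b + c = 6
  9a + 3b + c = 28
  16a + 4b + c = 48
Solving the system yields a = 3, b = -1, c = 4.
So g(n) = 3n^2 - n + 4.
Then g(2) = 14.

14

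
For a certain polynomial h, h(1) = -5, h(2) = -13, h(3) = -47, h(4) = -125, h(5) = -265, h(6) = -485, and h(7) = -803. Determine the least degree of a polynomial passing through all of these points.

3

Forward differences of the values at u = 1, 2, 3, 4, 5, 6, 7:
  h  : -5  -13  -47  -125  -265  -485  -803
  Δ  : -8  -34  -78  -140  -220  -318
  Δ^2: -26  -44  -62  -80  -98
  Δ^3: -18  -18  -18  -18
  Δ^4: 0  0  0
  Δ^5: 0  0
  Δ^6: 0
The third differences are constant (-18) and nonzero, while all higher differences vanish, so the minimal degree is 3.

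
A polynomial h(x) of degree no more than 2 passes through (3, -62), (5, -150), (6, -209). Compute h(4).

-101

Write h(x) = ax^2 + bx + c. Substituting each data point gives a linear system:
  9a + 3b + c = -62
  25a + 5b + c = -150
  36a + 6b + c = -209
Solving the system yields a = -5, b = -4, c = -5.
So h(x) = -5x² - 4x - 5.
Then h(4) = -101.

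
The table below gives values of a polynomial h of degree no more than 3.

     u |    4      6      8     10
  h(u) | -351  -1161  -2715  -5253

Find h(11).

Write h(u) = au^3 + bu^2 + cu + d. Substituting each data point gives a linear system:
  64a + 16b + 4c + d = -351
  216a + 36b + 6c + d = -1161
  512a + 64b + 8c + d = -2715
  1000a + 100b + 10c + d = -5253
Solving the system yields a = -5, b = -3, c = 5, d = -3.
So h(u) = -5u^3 - 3u^2 + 5u - 3.
Then h(11) = -6966.

-6966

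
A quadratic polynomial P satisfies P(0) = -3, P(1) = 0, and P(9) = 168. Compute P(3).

Using the Lagrange interpolation formula with nodes 0, 1, 9:
  L_0(t) = (t - 1)(t - 9) / 9
  L_1(t) = t(t - 9) / -8
  L_2(t) = t(t - 1) / 72
Then P(t) = -3·L_0(t) + 0·L_1(t) + 168·L_2(t).
Expanding and collecting terms gives P(t) = 2t² + t - 3.
Evaluating at t = 3: P(3) = 18.

18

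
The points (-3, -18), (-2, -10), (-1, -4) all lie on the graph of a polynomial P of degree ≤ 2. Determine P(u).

P(u) = -u^2 + 3u

Using the Lagrange interpolation formula with nodes -3, -2, -1:
  L_0(u) = (u + 2)(u + 1) / 2
  L_1(u) = (u + 3)(u + 1) / -1
  L_2(u) = (u + 3)(u + 2) / 2
Then P(u) = -18·L_0(u) - 10·L_1(u) - 4·L_2(u).
Expanding and collecting terms gives P(u) = -u² + 3u.
Check: P(-3) = -18. ✓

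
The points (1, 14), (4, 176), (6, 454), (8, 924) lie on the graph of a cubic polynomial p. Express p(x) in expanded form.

Using the Lagrange interpolation formula with nodes 1, 4, 6, 8:
  L_0(x) = (x - 4)(x - 6)(x - 8) / -105
  L_1(x) = (x - 1)(x - 6)(x - 8) / 24
  L_2(x) = (x - 1)(x - 4)(x - 8) / -20
  L_3(x) = (x - 1)(x - 4)(x - 6) / 56
Then p(x) = 14·L_0(x) + 176·L_1(x) + 454·L_2(x) + 924·L_3(x).
Expanding and collecting terms gives p(x) = x^3 + 6x^2 + 3x + 4.
Check: p(8) = 924. ✓

p(x) = x^3 + 6x^2 + 3x + 4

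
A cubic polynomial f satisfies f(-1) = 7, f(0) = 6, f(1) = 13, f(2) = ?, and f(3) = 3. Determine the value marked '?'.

The 4 known points determine the degree-3 polynomial uniquely.
Write f(s) = as^3 + bs^2 + cs + d. Substituting each data point gives a linear system:
  -a + b - c + d = 7
  d = 6
  a + b + c + d = 13
  27a + 9b + 3c + d = 3
Solving the system yields a = -2, b = 4, c = 5, d = 6.
So f(s) = -2s^3 + 4s^2 + 5s + 6.
Then f(2) = 16.

16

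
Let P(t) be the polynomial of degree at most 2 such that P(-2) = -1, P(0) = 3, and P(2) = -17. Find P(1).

Forward differences of the values at t = -2, 0, 2:
  P  : -1  3  -17
  Δ  : 4  -20
  Δ^2: -24
The second differences are constant, confirming degree 2.
Interpolating (Newton forward form) and evaluating at t = 1 gives P(1) = -4.

-4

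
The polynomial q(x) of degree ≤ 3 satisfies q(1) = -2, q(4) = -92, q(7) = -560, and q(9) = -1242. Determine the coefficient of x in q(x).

Write q(x) = ax^3 + bx^2 + cx + d. Substituting each data point gives a linear system:
  a + b + c + d = -2
  64a + 16b + 4c + d = -92
  343a + 49b + 7c + d = -560
  729a + 81b + 9c + d = -1242
Solving the system yields a = -2, b = 3, c = -3, d = 0.
So q(x) = -2x^3 + 3x^2 - 3x.
The coefficient of x is -3.

-3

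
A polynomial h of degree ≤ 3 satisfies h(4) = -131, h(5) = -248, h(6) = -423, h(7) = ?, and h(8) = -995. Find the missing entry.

On equispaced nodes a degree-3 polynomial has vanishing fourth forward difference, so
  h(4) - 4·h(5) + 6·h(6) - 4·h(7) + h(8) = 0.
Substituting the known values and solving for h(7):
  -4·h(7) = 2672
  h(7) = -668.

-668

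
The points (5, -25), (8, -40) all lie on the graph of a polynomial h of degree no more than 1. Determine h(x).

Using the Lagrange interpolation formula with nodes 5, 8:
  L_0(x) = (x - 8) / -3
  L_1(x) = (x - 5) / 3
Then h(x) = -25·L_0(x) - 40·L_1(x).
Expanding and collecting terms gives h(x) = -5x.
Check: h(5) = -25. ✓

h(x) = -5x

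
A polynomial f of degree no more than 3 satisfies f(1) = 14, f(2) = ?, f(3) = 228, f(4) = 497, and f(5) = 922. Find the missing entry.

79

On equispaced nodes a degree-3 polynomial has vanishing fourth forward difference, so
  f(1) - 4·f(2) + 6·f(3) - 4·f(4) + f(5) = 0.
Substituting the known values and solving for f(2):
  -4·f(2) = -316
  f(2) = 79.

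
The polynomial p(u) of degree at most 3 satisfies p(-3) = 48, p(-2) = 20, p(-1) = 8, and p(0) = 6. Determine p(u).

p(u) = -u^3 + 2u^2 + u + 6

Write p(u) = au^3 + bu^2 + cu + d. Substituting each data point gives a linear system:
  -27a + 9b - 3c + d = 48
  -8a + 4b - 2c + d = 20
  -a + b - c + d = 8
  d = 6
Solving the system yields a = -1, b = 2, c = 1, d = 6.
So p(u) = -u^3 + 2u^2 + u + 6.
Check: p(-1) = 8. ✓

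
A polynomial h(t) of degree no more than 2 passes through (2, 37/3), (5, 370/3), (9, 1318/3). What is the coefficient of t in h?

Write h(t) = at^2 + bt + c. Substituting each data point gives a linear system:
  4a + 2b + c = 37/3
  25a + 5b + c = 370/3
  81a + 9b + c = 1318/3
Solving the system yields a = 6, b = -5, c = -5/3.
So h(t) = 6t^2 - 5t - 5/3.
The coefficient of t is -5.

-5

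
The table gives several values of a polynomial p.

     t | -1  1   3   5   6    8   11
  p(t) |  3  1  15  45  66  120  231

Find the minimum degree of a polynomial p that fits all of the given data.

Divided differences on the nodes -1, 1, 3, 5, 6, 8, 11:
  order 0: 3  1  15  45  66  120  231
  order 1: -1  7  15  21  27  37
  order 2: 2  2  2  2  2
  order 3: 0  0  0  0
  order 4: 0  0  0
  order 5: 0  0
  order 6: 0
The order-2 divided differences are all 2 (nonzero) and every higher order vanishes, so the data lies on a polynomial of degree exactly 2.

2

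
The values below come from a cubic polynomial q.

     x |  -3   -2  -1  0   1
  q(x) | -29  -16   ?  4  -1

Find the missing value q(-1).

-3

On equispaced nodes a degree-3 polynomial has vanishing fourth forward difference, so
  q(-3) - 4·q(-2) + 6·q(-1) - 4·q(0) + q(1) = 0.
Substituting the known values and solving for q(-1):
  6·q(-1) = -18
  q(-1) = -3.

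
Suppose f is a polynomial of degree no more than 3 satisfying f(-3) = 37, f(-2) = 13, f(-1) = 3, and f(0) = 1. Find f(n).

f(n) = -n^3 + n^2 + 1

Using the Lagrange interpolation formula with nodes -3, -2, -1, 0:
  L_0(n) = (n + 2)(n + 1)n / -6
  L_1(n) = (n + 3)(n + 1)n / 2
  L_2(n) = (n + 3)(n + 2)n / -2
  L_3(n) = (n + 3)(n + 2)(n + 1) / 6
Then f(n) = 37·L_0(n) + 13·L_1(n) + 3·L_2(n) + 1·L_3(n).
Expanding and collecting terms gives f(n) = -n³ + n² + 1.
Check: f(-2) = 13. ✓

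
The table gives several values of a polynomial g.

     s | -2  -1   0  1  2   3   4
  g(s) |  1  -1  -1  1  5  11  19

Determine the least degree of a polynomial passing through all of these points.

2

Forward differences of the values at s = -2, -1, 0, 1, 2, 3, 4:
  g  : 1  -1  -1  1  5  11  19
  Δ  : -2  0  2  4  6  8
  Δ^2: 2  2  2  2  2
  Δ^3: 0  0  0  0
  Δ^4: 0  0  0
  Δ^5: 0  0
  Δ^6: 0
The second differences are constant (2) and nonzero, while all higher differences vanish, so the minimal degree is 2.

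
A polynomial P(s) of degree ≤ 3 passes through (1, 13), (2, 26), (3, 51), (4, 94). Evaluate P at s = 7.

Write P(s) = as^3 + bs^2 + cs + d. Substituting each data point gives a linear system:
  a + b + c + d = 13
  8a + 4b + 2c + d = 26
  27a + 9b + 3c + d = 51
  64a + 16b + 4c + d = 94
Solving the system yields a = 1, b = 0, c = 6, d = 6.
So P(s) = s^3 + 6s + 6.
Then P(7) = 391.

391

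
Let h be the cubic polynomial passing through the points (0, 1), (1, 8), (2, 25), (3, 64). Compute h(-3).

Using the Lagrange interpolation formula with nodes 0, 1, 2, 3:
  L_0(t) = (t - 1)(t - 2)(t - 3) / -6
  L_1(t) = t(t - 2)(t - 3) / 2
  L_2(t) = t(t - 1)(t - 3) / -2
  L_3(t) = t(t - 1)(t - 2) / 6
Then h(t) = 1·L_0(t) + 8·L_1(t) + 25·L_2(t) + 64·L_3(t).
Expanding and collecting terms gives h(t) = 2t³ - t² + 6t + 1.
Evaluating at t = -3: h(-3) = -80.

-80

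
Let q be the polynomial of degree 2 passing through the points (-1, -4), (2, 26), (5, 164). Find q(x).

Using the Lagrange interpolation formula with nodes -1, 2, 5:
  L_0(x) = (x - 2)(x - 5) / 18
  L_1(x) = (x + 1)(x - 5) / -9
  L_2(x) = (x + 1)(x - 2) / 18
Then q(x) = -4·L_0(x) + 26·L_1(x) + 164·L_2(x).
Expanding and collecting terms gives q(x) = 6x^2 + 4x - 6.
Check: q(2) = 26. ✓

q(x) = 6x^2 + 4x - 6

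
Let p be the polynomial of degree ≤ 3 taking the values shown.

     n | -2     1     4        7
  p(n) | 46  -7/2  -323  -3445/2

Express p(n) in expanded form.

p(n) = -5n^3 - (3/2)n + 3

Write p(n) = an^3 + bn^2 + cn + d. Substituting each data point gives a linear system:
  -8a + 4b - 2c + d = 46
  a + b + c + d = -7/2
  64a + 16b + 4c + d = -323
  343a + 49b + 7c + d = -3445/2
Solving the system yields a = -5, b = 0, c = -3/2, d = 3.
So p(n) = -5n^3 - (3/2)n + 3.
Check: p(1) = -7/2. ✓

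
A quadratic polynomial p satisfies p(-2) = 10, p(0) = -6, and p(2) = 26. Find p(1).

Write p(x) = ax^2 + bx + c. Substituting each data point gives a linear system:
  4a - 2b + c = 10
  c = -6
  4a + 2b + c = 26
Solving the system yields a = 6, b = 4, c = -6.
So p(x) = 6x^2 + 4x - 6.
Then p(1) = 4.

4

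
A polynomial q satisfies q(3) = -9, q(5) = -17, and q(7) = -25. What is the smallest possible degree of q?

Forward differences of the values at t = 3, 5, 7:
  q  : -9  -17  -25
  Δ  : -8  -8
  Δ^2: 0
The first differences are constant (-8) and nonzero, while all higher differences vanish, so the minimal degree is 1.

1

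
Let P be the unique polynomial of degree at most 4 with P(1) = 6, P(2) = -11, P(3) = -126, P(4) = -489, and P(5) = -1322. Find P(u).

P(u) = -3u^4 + 5u^3 - 4u^2 + 5u + 3

Write P(u) = au^4 + bu^3 + cu^2 + du + e. Substituting each data point gives a linear system:
  a + b + c + d + e = 6
  16a + 8b + 4c + 2d + e = -11
  81a + 27b + 9c + 3d + e = -126
  256a + 64b + 16c + 4d + e = -489
  625a + 125b + 25c + 5d + e = -1322
Solving the system yields a = -3, b = 5, c = -4, d = 5, e = 3.
So P(u) = -3u^4 + 5u^3 - 4u^2 + 5u + 3.
Check: P(2) = -11. ✓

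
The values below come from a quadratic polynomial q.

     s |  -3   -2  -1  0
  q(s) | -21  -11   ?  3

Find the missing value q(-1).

The 3 known points determine the degree-2 polynomial uniquely.
Write q(s) = as^2 + bs + c. Substituting each data point gives a linear system:
  9a - 3b + c = -21
  4a - 2b + c = -11
  c = 3
Solving the system yields a = -1, b = 5, c = 3.
So q(s) = -s^2 + 5s + 3.
Then q(-1) = -3.

-3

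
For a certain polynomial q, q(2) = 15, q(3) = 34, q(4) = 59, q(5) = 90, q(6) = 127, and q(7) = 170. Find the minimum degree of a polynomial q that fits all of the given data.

2

Forward differences of the values at t = 2, 3, 4, 5, 6, 7:
  q  : 15  34  59  90  127  170
  Δ  : 19  25  31  37  43
  Δ^2: 6  6  6  6
  Δ^3: 0  0  0
  Δ^4: 0  0
  Δ^5: 0
The second differences are constant (6) and nonzero, while all higher differences vanish, so the minimal degree is 2.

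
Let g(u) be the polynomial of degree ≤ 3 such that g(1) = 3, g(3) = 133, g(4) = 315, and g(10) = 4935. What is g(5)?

615

Using the Lagrange interpolation formula with nodes 1, 3, 4, 10:
  L_0(u) = (u - 3)(u - 4)(u - 10) / -54
  L_1(u) = (u - 1)(u - 4)(u - 10) / 14
  L_2(u) = (u - 1)(u - 3)(u - 10) / -18
  L_3(u) = (u - 1)(u - 3)(u - 4) / 378
Then g(u) = 3·L_0(u) + 133·L_1(u) + 315·L_2(u) + 4935·L_3(u).
Expanding and collecting terms gives g(u) = 5u^3 - u^2 + 4u - 5.
Evaluating at u = 5: g(5) = 615.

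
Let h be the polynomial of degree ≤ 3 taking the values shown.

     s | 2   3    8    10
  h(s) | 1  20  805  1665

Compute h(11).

Write h(s) = as^3 + bs^2 + cs + d. Substituting each data point gives a linear system:
  8a + 4b + 2c + d = 1
  27a + 9b + 3c + d = 20
  512a + 64b + 8c + d = 805
  1000a + 100b + 10c + d = 1665
Solving the system yields a = 2, b = -3, c = -4, d = 5.
So h(s) = 2s^3 - 3s^2 - 4s + 5.
Then h(11) = 2260.

2260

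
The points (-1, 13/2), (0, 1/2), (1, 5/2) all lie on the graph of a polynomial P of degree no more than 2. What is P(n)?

Write P(n) = an^2 + bn + c. Substituting each data point gives a linear system:
  a - b + c = 13/2
  c = 1/2
  a + b + c = 5/2
Solving the system yields a = 4, b = -2, c = 1/2.
So P(n) = 4n^2 - 2n + 1/2.
Check: P(-1) = 13/2. ✓

P(n) = 4n^2 - 2n + 1/2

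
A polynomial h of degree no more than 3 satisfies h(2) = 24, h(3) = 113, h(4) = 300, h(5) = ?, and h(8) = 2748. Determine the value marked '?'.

The 4 known points determine the degree-3 polynomial uniquely.
Write h(s) = as^3 + bs^2 + cs + d. Substituting each data point gives a linear system:
  8a + 4b + 2c + d = 24
  27a + 9b + 3c + d = 113
  64a + 16b + 4c + d = 300
  512a + 64b + 8c + d = 2748
Solving the system yields a = 6, b = -5, c = 0, d = -4.
So h(s) = 6s^3 - 5s^2 - 4.
Then h(5) = 621.

621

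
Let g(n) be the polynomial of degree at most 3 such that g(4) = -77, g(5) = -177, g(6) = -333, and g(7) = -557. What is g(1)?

7

Forward differences of the values at n = 4, 5, 6, 7:
  g  : -77  -177  -333  -557
  Δ  : -100  -156  -224
  Δ^2: -56  -68
  Δ^3: -12
The third differences are constant, confirming degree 3.
Interpolating (Newton forward form) and evaluating at n = 1 gives g(1) = 7.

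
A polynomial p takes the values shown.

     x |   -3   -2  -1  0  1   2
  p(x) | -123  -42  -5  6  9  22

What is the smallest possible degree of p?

3

Forward differences of the values at x = -3, -2, -1, 0, 1, 2:
  p  : -123  -42  -5  6  9  22
  Δ  : 81  37  11  3  13
  Δ^2: -44  -26  -8  10
  Δ^3: 18  18  18
  Δ^4: 0  0
  Δ^5: 0
The third differences are constant (18) and nonzero, while all higher differences vanish, so the minimal degree is 3.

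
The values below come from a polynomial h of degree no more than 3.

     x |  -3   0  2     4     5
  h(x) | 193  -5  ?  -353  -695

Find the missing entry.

-47

The 4 known points determine the degree-3 polynomial uniquely.
Write h(x) = ax^3 + bx^2 + cx + d. Substituting each data point gives a linear system:
  -27a + 9b - 3c + d = 193
  d = -5
  64a + 16b + 4c + d = -353
  125a + 25b + 5c + d = -695
Solving the system yields a = -6, b = 3, c = -3, d = -5.
So h(x) = -6x^3 + 3x^2 - 3x - 5.
Then h(2) = -47.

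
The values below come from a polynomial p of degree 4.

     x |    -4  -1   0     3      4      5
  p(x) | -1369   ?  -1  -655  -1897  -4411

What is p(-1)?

The 5 known points determine the degree-4 polynomial uniquely.
Write p(x) = ax^4 + bx^3 + cx^2 + dx + e. Substituting each data point gives a linear system:
  256a - 64b + 16c - 4d + e = -1369
  e = -1
  81a + 27b + 9c + 3d + e = -655
  256a + 64b + 16c + 4d + e = -1897
  625a + 125b + 25c + 5d + e = -4411
Solving the system yields a = -6, b = -4, c = -6, d = -2, e = -1.
So p(x) = -6x^4 - 4x^3 - 6x^2 - 2x - 1.
Then p(-1) = -7.

-7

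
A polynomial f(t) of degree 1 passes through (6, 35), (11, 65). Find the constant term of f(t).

-1

Write f(t) = at + b. Substituting each data point gives a linear system:
  6a + b = 35
  11a + b = 65
Solving the system yields a = 6, b = -1.
So f(t) = 6t - 1.
The constant term is -1.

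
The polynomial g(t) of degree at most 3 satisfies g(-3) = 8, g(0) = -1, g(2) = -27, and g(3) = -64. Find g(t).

g(t) = -t^3 - 3t^2 - 3t - 1

Using the Lagrange interpolation formula with nodes -3, 0, 2, 3:
  L_0(t) = t(t - 2)(t - 3) / -90
  L_1(t) = (t + 3)(t - 2)(t - 3) / 18
  L_2(t) = (t + 3)t(t - 3) / -10
  L_3(t) = (t + 3)t(t - 2) / 18
Then g(t) = 8·L_0(t) - 1·L_1(t) - 27·L_2(t) - 64·L_3(t).
Expanding and collecting terms gives g(t) = -t³ - 3t² - 3t - 1.
Check: g(0) = -1. ✓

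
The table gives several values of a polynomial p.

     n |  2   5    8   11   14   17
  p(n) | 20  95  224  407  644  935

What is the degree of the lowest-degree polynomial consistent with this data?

Forward differences of the values at n = 2, 5, 8, 11, 14, 17:
  p  : 20  95  224  407  644  935
  Δ  : 75  129  183  237  291
  Δ^2: 54  54  54  54
  Δ^3: 0  0  0
  Δ^4: 0  0
  Δ^5: 0
The second differences are constant (54) and nonzero, while all higher differences vanish, so the minimal degree is 2.

2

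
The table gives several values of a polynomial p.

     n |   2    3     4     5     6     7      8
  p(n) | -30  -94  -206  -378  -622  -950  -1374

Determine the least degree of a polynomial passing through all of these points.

Forward differences of the values at n = 2, 3, 4, 5, 6, 7, 8:
  p  : -30  -94  -206  -378  -622  -950  -1374
  Δ  : -64  -112  -172  -244  -328  -424
  Δ^2: -48  -60  -72  -84  -96
  Δ^3: -12  -12  -12  -12
  Δ^4: 0  0  0
  Δ^5: 0  0
  Δ^6: 0
The third differences are constant (-12) and nonzero, while all higher differences vanish, so the minimal degree is 3.

3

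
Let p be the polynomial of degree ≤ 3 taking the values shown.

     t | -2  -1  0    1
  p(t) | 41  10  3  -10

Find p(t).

Using the Lagrange interpolation formula with nodes -2, -1, 0, 1:
  L_0(t) = (t + 1)t(t - 1) / -6
  L_1(t) = (t + 2)t(t - 1) / 2
  L_2(t) = (t + 2)(t + 1)(t - 1) / -2
  L_3(t) = (t + 2)(t + 1)t / 6
Then p(t) = 41·L_0(t) + 10·L_1(t) + 3·L_2(t) - 10·L_3(t).
Expanding and collecting terms gives p(t) = -5t³ - 3t² - 5t + 3.
Check: p(-2) = 41. ✓

p(t) = -5t^3 - 3t^2 - 5t + 3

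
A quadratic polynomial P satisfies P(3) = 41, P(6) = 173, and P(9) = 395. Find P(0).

Write P(u) = au^2 + bu + c. Substituting each data point gives a linear system:
  9a + 3b + c = 41
  36a + 6b + c = 173
  81a + 9b + c = 395
Solving the system yields a = 5, b = -1, c = -1.
So P(u) = 5u² - u - 1.
Then P(0) = -1.

-1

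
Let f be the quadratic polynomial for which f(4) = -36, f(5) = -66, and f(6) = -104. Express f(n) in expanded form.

Write f(n) = an^2 + bn + c. Substituting each data point gives a linear system:
  16a + 4b + c = -36
  25a + 5b + c = -66
  36a + 6b + c = -104
Solving the system yields a = -4, b = 6, c = 4.
So f(n) = -4n^2 + 6n + 4.
Check: f(6) = -104. ✓

f(n) = -4n^2 + 6n + 4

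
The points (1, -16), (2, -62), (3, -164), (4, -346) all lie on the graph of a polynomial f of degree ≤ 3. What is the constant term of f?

Write f(u) = au^3 + bu^2 + cu + d. Substituting each data point gives a linear system:
  a + b + c + d = -16
  8a + 4b + 2c + d = -62
  27a + 9b + 3c + d = -164
  64a + 16b + 4c + d = -346
Solving the system yields a = -4, b = -4, c = -6, d = -2.
So f(u) = -4u^3 - 4u^2 - 6u - 2.
The constant term is -2.

-2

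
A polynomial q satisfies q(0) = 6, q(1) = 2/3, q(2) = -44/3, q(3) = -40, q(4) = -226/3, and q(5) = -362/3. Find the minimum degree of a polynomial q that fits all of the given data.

Forward differences of the values at s = 0, 1, 2, 3, 4, 5:
  q  : 6  2/3  -44/3  -40  -226/3  -362/3
  Δ  : -16/3  -46/3  -76/3  -106/3  -136/3
  Δ^2: -10  -10  -10  -10
  Δ^3: 0  0  0
  Δ^4: 0  0
  Δ^5: 0
The second differences are constant (-10) and nonzero, while all higher differences vanish, so the minimal degree is 2.

2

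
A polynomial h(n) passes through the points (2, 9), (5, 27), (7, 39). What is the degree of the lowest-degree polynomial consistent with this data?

1

Divided differences on the nodes 2, 5, 7:
  order 0: 9  27  39
  order 1: 6  6
  order 2: 0
The order-1 divided differences are all 6 (nonzero) and every higher order vanishes, so the data lies on a polynomial of degree exactly 1.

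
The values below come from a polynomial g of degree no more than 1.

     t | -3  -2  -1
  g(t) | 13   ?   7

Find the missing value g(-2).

The 2 known points determine the degree-1 polynomial uniquely.
Write g(t) = at + b. Substituting each data point gives a linear system:
  -3a + b = 13
  -a + b = 7
Solving the system yields a = -3, b = 4.
So g(t) = -3t + 4.
Then g(-2) = 10.

10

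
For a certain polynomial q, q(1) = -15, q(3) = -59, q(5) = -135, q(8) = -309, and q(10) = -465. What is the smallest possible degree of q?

Divided differences on the nodes 1, 3, 5, 8, 10:
  order 0: -15  -59  -135  -309  -465
  order 1: -22  -38  -58  -78
  order 2: -4  -4  -4
  order 3: 0  0
  order 4: 0
The order-2 divided differences are all -4 (nonzero) and every higher order vanishes, so the data lies on a polynomial of degree exactly 2.

2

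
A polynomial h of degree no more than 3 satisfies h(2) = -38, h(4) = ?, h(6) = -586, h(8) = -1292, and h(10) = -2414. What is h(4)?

The 4 known points determine the degree-3 polynomial uniquely.
Write h(t) = at^3 + bt^2 + ct + d. Substituting each data point gives a linear system:
  8a + 4b + 2c + d = -38
  216a + 36b + 6c + d = -586
  512a + 64b + 8c + d = -1292
  1000a + 100b + 10c + d = -2414
Solving the system yields a = -2, b = -4, c = -1, d = -4.
So h(t) = -2t³ - 4t² - t - 4.
Then h(4) = -200.

-200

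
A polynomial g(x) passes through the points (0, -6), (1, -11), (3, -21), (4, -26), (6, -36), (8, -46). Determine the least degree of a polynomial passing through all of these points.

Divided differences on the nodes 0, 1, 3, 4, 6, 8:
  order 0: -6  -11  -21  -26  -36  -46
  order 1: -5  -5  -5  -5  -5
  order 2: 0  0  0  0
  order 3: 0  0  0
  order 4: 0  0
  order 5: 0
The order-1 divided differences are all -5 (nonzero) and every higher order vanishes, so the data lies on a polynomial of degree exactly 1.

1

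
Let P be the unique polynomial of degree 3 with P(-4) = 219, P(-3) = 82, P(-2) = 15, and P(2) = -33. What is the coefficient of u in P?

Write P(u) = au^3 + bu^2 + cu + d. Substituting each data point gives a linear system:
  -64a + 16b - 4c + d = 219
  -27a + 9b - 3c + d = 82
  -8a + 4b - 2c + d = 15
  8a + 4b + 2c + d = -33
Solving the system yields a = -4, b = -1, c = 4, d = -5.
So P(u) = -4u^3 - u^2 + 4u - 5.
The coefficient of u is 4.

4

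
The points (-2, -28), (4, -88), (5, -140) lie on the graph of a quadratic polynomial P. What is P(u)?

P(u) = -6u^2 + 2u

Write P(u) = au^2 + bu + c. Substituting each data point gives a linear system:
  4a - 2b + c = -28
  16a + 4b + c = -88
  25a + 5b + c = -140
Solving the system yields a = -6, b = 2, c = 0.
So P(u) = -6u^2 + 2u.
Check: P(-2) = -28. ✓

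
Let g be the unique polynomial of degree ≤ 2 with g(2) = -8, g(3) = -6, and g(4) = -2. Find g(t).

Write g(t) = at^2 + bt + c. Substituting each data point gives a linear system:
  4a + 2b + c = -8
  9a + 3b + c = -6
  16a + 4b + c = -2
Solving the system yields a = 1, b = -3, c = -6.
So g(t) = t^2 - 3t - 6.
Check: g(4) = -2. ✓

g(t) = t^2 - 3t - 6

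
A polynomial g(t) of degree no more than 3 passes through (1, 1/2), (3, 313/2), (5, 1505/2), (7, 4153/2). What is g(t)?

Write g(t) = at^3 + bt^2 + ct + d. Substituting each data point gives a linear system:
  a + b + c + d = 1/2
  27a + 9b + 3c + d = 313/2
  125a + 25b + 5c + d = 1505/2
  343a + 49b + 7c + d = 4153/2
Solving the system yields a = 6, b = 1, c = -4, d = -5/2.
So g(t) = 6t^3 + t^2 - 4t - 5/2.
Check: g(3) = 313/2. ✓

g(t) = 6t^3 + t^2 - 4t - 5/2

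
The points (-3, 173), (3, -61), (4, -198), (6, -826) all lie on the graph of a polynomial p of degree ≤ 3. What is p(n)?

Write p(n) = an^3 + bn^2 + cn + d. Substituting each data point gives a linear system:
  -27a + 9b - 3c + d = 173
  27a + 9b + 3c + d = -61
  64a + 16b + 4c + d = -198
  216a + 36b + 6c + d = -826
Solving the system yields a = -5, b = 6, c = 6, d = 2.
So p(n) = -5n^3 + 6n^2 + 6n + 2.
Check: p(-3) = 173. ✓

p(n) = -5n^3 + 6n^2 + 6n + 2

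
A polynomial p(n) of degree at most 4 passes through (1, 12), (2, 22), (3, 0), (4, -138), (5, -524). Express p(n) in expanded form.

Using the Lagrange interpolation formula with nodes 1, 2, 3, 4, 5:
  L_0(n) = (n - 2)(n - 3)(n - 4)(n - 5) / 24
  L_1(n) = (n - 1)(n - 3)(n - 4)(n - 5) / -6
  L_2(n) = (n - 1)(n - 2)(n - 4)(n - 5) / 4
  L_3(n) = (n - 1)(n - 2)(n - 3)(n - 5) / -6
  L_4(n) = (n - 1)(n - 2)(n - 3)(n - 4) / 24
Then p(n) = 12·L_0(n) + 22·L_1(n) + 0·L_2(n) - 138·L_3(n) - 524·L_4(n).
Expanding and collecting terms gives p(n) = -2n⁴ + 6n³ - 2n² + 4n + 6.
Check: p(1) = 12. ✓

p(n) = -2n^4 + 6n^3 - 2n^2 + 4n + 6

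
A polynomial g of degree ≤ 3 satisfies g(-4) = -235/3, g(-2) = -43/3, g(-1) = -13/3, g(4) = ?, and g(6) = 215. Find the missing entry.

197/3

The 4 known points determine the degree-3 polynomial uniquely.
Write g(u) = au^3 + bu^2 + cu + d. Substituting each data point gives a linear system:
  -64a + 16b - 4c + d = -235/3
  -8a + 4b - 2c + d = -43/3
  -a + b - c + d = -13/3
  216a + 36b + 6c + d = 215
Solving the system yields a = 1, b = -1/3, c = 2, d = -1.
So g(u) = u^3 - (1/3)u^2 + 2u - 1.
Then g(4) = 197/3.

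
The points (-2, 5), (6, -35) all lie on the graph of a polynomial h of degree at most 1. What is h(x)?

Write h(x) = ax + b. Substituting each data point gives a linear system:
  -2a + b = 5
  6a + b = -35
Solving the system yields a = -5, b = -5.
So h(x) = -5x - 5.
Check: h(6) = -35. ✓

h(x) = -5x - 5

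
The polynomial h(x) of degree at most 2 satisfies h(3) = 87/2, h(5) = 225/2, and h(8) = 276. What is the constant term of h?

0

Write h(x) = ax^2 + bx + c. Substituting each data point gives a linear system:
  9a + 3b + c = 87/2
  25a + 5b + c = 225/2
  64a + 8b + c = 276
Solving the system yields a = 4, b = 5/2, c = 0.
So h(x) = 4x^2 + (5/2)x.
The constant term is 0.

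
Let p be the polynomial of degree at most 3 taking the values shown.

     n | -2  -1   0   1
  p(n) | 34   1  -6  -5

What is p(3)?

Forward differences of the values at n = -2, -1, 0, 1:
  p  : 34  1  -6  -5
  Δ  : -33  -7  1
  Δ^2: 26  8
  Δ^3: -18
The third differences are constant, confirming degree 3.
Interpolating (Newton forward form) and evaluating at n = 3 gives p(3) = -51.

-51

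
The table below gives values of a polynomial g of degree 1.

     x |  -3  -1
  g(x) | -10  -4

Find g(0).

-1

Using the Lagrange interpolation formula with nodes -3, -1:
  L_0(x) = (x + 1) / -2
  L_1(x) = (x + 3) / 2
Then g(x) = -10·L_0(x) - 4·L_1(x).
Expanding and collecting terms gives g(x) = 3x - 1.
Evaluating at x = 0: g(0) = -1.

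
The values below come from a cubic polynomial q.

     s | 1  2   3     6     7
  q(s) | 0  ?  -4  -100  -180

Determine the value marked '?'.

The 4 known points determine the degree-3 polynomial uniquely.
Write q(s) = as^3 + bs^2 + cs + d. Substituting each data point gives a linear system:
  a + b + c + d = 0
  27a + 9b + 3c + d = -4
  216a + 36b + 6c + d = -100
  343a + 49b + 7c + d = -180
Solving the system yields a = -1, b = 4, c = -5, d = 2.
So q(s) = -s³ + 4s² - 5s + 2.
Then q(2) = 0.

0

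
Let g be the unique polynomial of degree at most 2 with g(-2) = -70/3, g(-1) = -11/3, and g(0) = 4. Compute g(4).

Write g(u) = au^2 + bu + c. Substituting each data point gives a linear system:
  4a - 2b + c = -70/3
  a - b + c = -11/3
  c = 4
Solving the system yields a = -6, b = 5/3, c = 4.
So g(u) = -6u^2 + (5/3)u + 4.
Then g(4) = -256/3.

-256/3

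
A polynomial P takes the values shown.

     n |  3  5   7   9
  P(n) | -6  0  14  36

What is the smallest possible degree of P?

2

Forward differences of the values at n = 3, 5, 7, 9:
  P  : -6  0  14  36
  Δ  : 6  14  22
  Δ^2: 8  8
  Δ^3: 0
The second differences are constant (8) and nonzero, while all higher differences vanish, so the minimal degree is 2.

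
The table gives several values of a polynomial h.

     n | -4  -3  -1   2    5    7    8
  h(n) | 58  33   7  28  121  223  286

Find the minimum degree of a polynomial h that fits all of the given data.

Divided differences on the nodes -4, -3, -1, 2, 5, 7, 8:
  order 0: 58  33  7  28  121  223  286
  order 1: -25  -13  7  31  51  63
  order 2: 4  4  4  4  4
  order 3: 0  0  0  0
  order 4: 0  0  0
  order 5: 0  0
  order 6: 0
The order-2 divided differences are all 4 (nonzero) and every higher order vanishes, so the data lies on a polynomial of degree exactly 2.

2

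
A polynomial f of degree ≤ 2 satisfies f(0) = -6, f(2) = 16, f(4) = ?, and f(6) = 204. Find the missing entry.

86

The 3 known points determine the degree-2 polynomial uniquely.
Write f(x) = ax^2 + bx + c. Substituting each data point gives a linear system:
  c = -6
  4a + 2b + c = 16
  36a + 6b + c = 204
Solving the system yields a = 6, b = -1, c = -6.
So f(x) = 6x^2 - x - 6.
Then f(4) = 86.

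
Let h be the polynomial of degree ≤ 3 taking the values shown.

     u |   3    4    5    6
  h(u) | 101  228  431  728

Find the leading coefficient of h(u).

3

Write h(u) = au^3 + bu^2 + cu + d. Substituting each data point gives a linear system:
  27a + 9b + 3c + d = 101
  64a + 16b + 4c + d = 228
  125a + 25b + 5c + d = 431
  216a + 36b + 6c + d = 728
Solving the system yields a = 3, b = 2, c = 2, d = -4.
So h(u) = 3u^3 + 2u^2 + 2u - 4.
The leading coefficient is 3.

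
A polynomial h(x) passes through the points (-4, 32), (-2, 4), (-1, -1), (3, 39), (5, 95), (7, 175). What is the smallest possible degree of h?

2

Divided differences on the nodes -4, -2, -1, 3, 5, 7:
  order 0: 32  4  -1  39  95  175
  order 1: -14  -5  10  28  40
  order 2: 3  3  3  3
  order 3: 0  0  0
  order 4: 0  0
  order 5: 0
The order-2 divided differences are all 3 (nonzero) and every higher order vanishes, so the data lies on a polynomial of degree exactly 2.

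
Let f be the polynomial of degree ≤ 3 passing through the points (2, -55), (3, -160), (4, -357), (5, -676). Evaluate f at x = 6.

-1147

Write f(x) = ax^3 + bx^2 + cx + d. Substituting each data point gives a linear system:
  8a + 4b + 2c + d = -55
  27a + 9b + 3c + d = -160
  64a + 16b + 4c + d = -357
  125a + 25b + 5c + d = -676
Solving the system yields a = -5, b = -1, c = -5, d = -1.
So f(x) = -5x^3 - x^2 - 5x - 1.
Then f(6) = -1147.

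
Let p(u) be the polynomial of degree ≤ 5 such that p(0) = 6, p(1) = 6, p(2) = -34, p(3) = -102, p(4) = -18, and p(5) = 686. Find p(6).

Forward differences of the values at u = 0, 1, 2, 3, 4, 5:
  p  : 6  6  -34  -102  -18  686
  Δ  : 0  -40  -68  84  704
  Δ^2: -40  -28  152  620
  Δ^3: 12  180  468
  Δ^4: 168  288
  Δ^5: 120
The fifth differences are constant, confirming degree 5.
Interpolating (Newton forward form) and evaluating at u = 6 gives p(6) = 2886.

2886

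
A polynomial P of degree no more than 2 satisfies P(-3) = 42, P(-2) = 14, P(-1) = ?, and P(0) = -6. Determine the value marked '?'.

-2

On equispaced nodes a degree-2 polynomial has vanishing third forward difference, so
  - P(-3) + 3·P(-2) - 3·P(-1) + P(0) = 0.
Substituting the known values and solving for P(-1):
  -3·P(-1) = 6
  P(-1) = -2.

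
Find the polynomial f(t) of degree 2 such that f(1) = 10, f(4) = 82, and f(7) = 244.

Write f(t) = at^2 + bt + c. Substituting each data point gives a linear system:
  a + b + c = 10
  16a + 4b + c = 82
  49a + 7b + c = 244
Solving the system yields a = 5, b = -1, c = 6.
So f(t) = 5t² - t + 6.
Check: f(7) = 244. ✓

f(t) = 5t^2 - t + 6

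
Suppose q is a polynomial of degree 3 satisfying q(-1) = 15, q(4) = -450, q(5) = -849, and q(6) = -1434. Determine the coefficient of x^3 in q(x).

Write q(x) = ax^3 + bx^2 + cx + d. Substituting each data point gives a linear system:
  -a + b - c + d = 15
  64a + 16b + 4c + d = -450
  125a + 25b + 5c + d = -849
  216a + 36b + 6c + d = -1434
Solving the system yields a = -6, b = -3, c = -6, d = 6.
So q(x) = -6x^3 - 3x^2 - 6x + 6.
The leading coefficient is -6.

-6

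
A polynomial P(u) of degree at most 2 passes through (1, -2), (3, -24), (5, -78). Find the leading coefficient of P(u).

Write P(u) = au^2 + bu + c. Substituting each data point gives a linear system:
  a + b + c = -2
  9a + 3b + c = -24
  25a + 5b + c = -78
Solving the system yields a = -4, b = 5, c = -3.
So P(u) = -4u^2 + 5u - 3.
The leading coefficient is -4.

-4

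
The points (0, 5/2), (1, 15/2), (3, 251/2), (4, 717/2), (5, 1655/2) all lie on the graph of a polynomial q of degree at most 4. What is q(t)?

q(t) = t^4 + 2t^3 - 3t^2 + 5t + 5/2

Write q(t) = at^4 + bt^3 + ct^2 + dt + e. Substituting each data point gives a linear system:
  e = 5/2
  a + b + c + d + e = 15/2
  81a + 27b + 9c + 3d + e = 251/2
  256a + 64b + 16c + 4d + e = 717/2
  625a + 125b + 25c + 5d + e = 1655/2
Solving the system yields a = 1, b = 2, c = -3, d = 5, e = 5/2.
So q(t) = t⁴ + 2t³ - 3t² + 5t + 5/2.
Check: q(5) = 1655/2. ✓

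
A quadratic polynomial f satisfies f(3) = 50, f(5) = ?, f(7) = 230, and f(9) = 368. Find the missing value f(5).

124

On equispaced nodes a degree-2 polynomial has vanishing third forward difference, so
  - f(3) + 3·f(5) - 3·f(7) + f(9) = 0.
Substituting the known values and solving for f(5):
  3·f(5) = 372
  f(5) = 124.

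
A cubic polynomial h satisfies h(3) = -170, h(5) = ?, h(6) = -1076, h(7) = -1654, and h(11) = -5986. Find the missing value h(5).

-652

The 4 known points determine the degree-3 polynomial uniquely.
Write h(t) = at^3 + bt^2 + ct + d. Substituting each data point gives a linear system:
  27a + 9b + 3c + d = -170
  216a + 36b + 6c + d = -1076
  343a + 49b + 7c + d = -1654
  1331a + 121b + 11c + d = -5986
Solving the system yields a = -4, b = -5, c = -5, d = -2.
So h(t) = -4t^3 - 5t^2 - 5t - 2.
Then h(5) = -652.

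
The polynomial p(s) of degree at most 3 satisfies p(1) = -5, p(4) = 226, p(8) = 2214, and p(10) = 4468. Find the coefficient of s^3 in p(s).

5

Write p(s) = as^3 + bs^2 + cs + d. Substituting each data point gives a linear system:
  a + b + c + d = -5
  64a + 16b + 4c + d = 226
  512a + 64b + 8c + d = 2214
  1000a + 100b + 10c + d = 4468
Solving the system yields a = 5, b = -5, c = -3, d = -2.
So p(s) = 5s^3 - 5s^2 - 3s - 2.
The leading coefficient is 5.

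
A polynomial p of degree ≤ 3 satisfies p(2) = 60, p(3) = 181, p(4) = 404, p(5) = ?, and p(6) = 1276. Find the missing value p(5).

759

The 4 known points determine the degree-3 polynomial uniquely.
Write p(t) = at^3 + bt^2 + ct + d. Substituting each data point gives a linear system:
  8a + 4b + 2c + d = 60
  27a + 9b + 3c + d = 181
  64a + 16b + 4c + d = 404
  216a + 36b + 6c + d = 1276
Solving the system yields a = 5, b = 6, c = -4, d = 4.
So p(t) = 5t³ + 6t² - 4t + 4.
Then p(5) = 759.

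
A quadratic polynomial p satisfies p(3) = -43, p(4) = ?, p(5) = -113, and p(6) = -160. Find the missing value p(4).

-74

The 3 known points determine the degree-2 polynomial uniquely.
Write p(t) = at^2 + bt + c. Substituting each data point gives a linear system:
  9a + 3b + c = -43
  25a + 5b + c = -113
  36a + 6b + c = -160
Solving the system yields a = -4, b = -3, c = 2.
So p(t) = -4t^2 - 3t + 2.
Then p(4) = -74.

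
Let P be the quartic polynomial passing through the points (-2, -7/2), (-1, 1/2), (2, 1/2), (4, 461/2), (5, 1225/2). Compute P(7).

Write P(u) = au^4 + bu^3 + cu^2 + du + e. Substituting each data point gives a linear system:
  16a - 8b + 4c - 2d + e = -7/2
  a - b + c - d + e = 1/2
  16a + 8b + 4c + 2d + e = 1/2
  256a + 64b + 16c + 4d + e = 461/2
  625a + 125b + 25c + 5d + e = 1225/2
Solving the system yields a = 1, b = 1, c = -5, d = -3, e = 5/2.
So P(u) = u^4 + u^3 - 5u^2 - 3u + 5/2.
Then P(7) = 4961/2.

4961/2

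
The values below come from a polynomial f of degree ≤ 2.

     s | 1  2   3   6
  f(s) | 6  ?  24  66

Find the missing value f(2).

The 3 known points determine the degree-2 polynomial uniquely.
Write f(s) = as^2 + bs + c. Substituting each data point gives a linear system:
  a + b + c = 6
  9a + 3b + c = 24
  36a + 6b + c = 66
Solving the system yields a = 1, b = 5, c = 0.
So f(s) = s^2 + 5s.
Then f(2) = 14.

14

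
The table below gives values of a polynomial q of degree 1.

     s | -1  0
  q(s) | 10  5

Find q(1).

0

Write q(s) = as + b. Substituting each data point gives a linear system:
  -a + b = 10
  b = 5
Solving the system yields a = -5, b = 5.
So q(s) = -5s + 5.
Then q(1) = 0.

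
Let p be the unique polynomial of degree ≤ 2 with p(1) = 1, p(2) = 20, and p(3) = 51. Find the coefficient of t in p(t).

1

Write p(t) = at^2 + bt + c. Substituting each data point gives a linear system:
  a + b + c = 1
  4a + 2b + c = 20
  9a + 3b + c = 51
Solving the system yields a = 6, b = 1, c = -6.
So p(t) = 6t² + t - 6.
The coefficient of t is 1.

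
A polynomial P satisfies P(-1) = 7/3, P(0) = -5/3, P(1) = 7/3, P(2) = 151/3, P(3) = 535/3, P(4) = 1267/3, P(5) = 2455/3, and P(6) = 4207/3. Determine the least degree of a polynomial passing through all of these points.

Forward differences of the values at u = -1, 0, 1, 2, 3, 4, 5, 6:
  P  : 7/3  -5/3  7/3  151/3  535/3  1267/3  2455/3  4207/3
  Δ  : -4  4  48  128  244  396  584
  Δ^2: 8  44  80  116  152  188
  Δ^3: 36  36  36  36  36
  Δ^4: 0  0  0  0
  Δ^5: 0  0  0
  Δ^6: 0  0
  Δ^7: 0
The third differences are constant (36) and nonzero, while all higher differences vanish, so the minimal degree is 3.

3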